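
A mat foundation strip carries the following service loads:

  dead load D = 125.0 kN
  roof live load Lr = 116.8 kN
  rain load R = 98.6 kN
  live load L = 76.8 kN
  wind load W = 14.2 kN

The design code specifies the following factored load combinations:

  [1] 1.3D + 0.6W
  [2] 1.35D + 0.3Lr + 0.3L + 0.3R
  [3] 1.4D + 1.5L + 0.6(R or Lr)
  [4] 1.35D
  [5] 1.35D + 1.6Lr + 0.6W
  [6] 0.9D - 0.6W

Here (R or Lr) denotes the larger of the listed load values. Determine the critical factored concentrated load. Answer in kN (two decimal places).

364.15 kN

(R or Lr) → Lr = 116.8 kN.
[1] 1.3(125.0) + 0.6(14.2) = 162.50 + 8.52 = 171.02
[2] 1.35(125.0) + 0.3(116.8) + 0.3(76.8) + 0.3(98.6) = 168.75 + 35.04 + 23.04 + 29.58 = 256.41
[3] 1.4(125.0) + 1.5(76.8) + 0.6(116.8) = 175.00 + 115.20 + 70.08 = 360.28
[4] 1.35(125.0) = 168.75
[5] 1.35(125.0) + 1.6(116.8) + 0.6(14.2) = 168.75 + 186.88 + 8.52 = 364.15
[6] 0.9(125.0) - 0.6(14.2) = 112.50 - 8.52 = 103.98
Maximum is from combination 5.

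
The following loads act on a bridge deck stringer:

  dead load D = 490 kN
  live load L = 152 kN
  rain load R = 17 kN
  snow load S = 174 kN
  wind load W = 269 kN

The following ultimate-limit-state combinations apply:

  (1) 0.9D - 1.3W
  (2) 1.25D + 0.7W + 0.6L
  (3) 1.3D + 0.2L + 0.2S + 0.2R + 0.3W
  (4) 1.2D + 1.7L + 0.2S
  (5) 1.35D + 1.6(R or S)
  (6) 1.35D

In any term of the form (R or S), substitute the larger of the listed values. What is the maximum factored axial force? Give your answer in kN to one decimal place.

939.9 kN

(R or S) → S = 174 kN.
(1) 0.9(490) - 1.3(269) = 441.0 - 349.7 = 91.3
(2) 1.25(490) + 0.7(269) + 0.6(152) = 612.5 + 188.3 + 91.2 = 892.0
(3) 1.3(490) + 0.2(152) + 0.2(174) + 0.2(17) + 0.3(269) = 637.0 + 30.4 + 34.8 + 3.4 + 80.7 = 786.3
(4) 1.2(490) + 1.7(152) + 0.2(174) = 588.0 + 258.4 + 34.8 = 881.2
(5) 1.35(490) + 1.6(174) = 661.5 + 278.4 = 939.9
(6) 1.35(490) = 661.5
Combination 5 governs: N_u = 939.9 kN.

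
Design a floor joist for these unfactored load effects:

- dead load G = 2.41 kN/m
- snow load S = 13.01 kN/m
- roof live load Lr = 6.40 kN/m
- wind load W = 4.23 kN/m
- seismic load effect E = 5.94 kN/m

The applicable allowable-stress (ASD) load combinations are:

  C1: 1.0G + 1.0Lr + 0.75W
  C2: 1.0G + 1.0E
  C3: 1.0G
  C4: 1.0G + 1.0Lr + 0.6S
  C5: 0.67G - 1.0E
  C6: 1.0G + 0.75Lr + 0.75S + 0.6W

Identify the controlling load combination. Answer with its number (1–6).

Combination 6

C1: 1.0(2.41) + 1.0(6.40) + 0.75(4.23) = 2.41 + 6.40 + 3.17 = 11.98
C2: 1.0(2.41) + 1.0(5.94) = 2.41 + 5.94 = 8.35
C3: 1.0(2.41) = 2.41
C4: 1.0(2.41) + 1.0(6.40) + 0.6(13.01) = 2.41 + 6.40 + 7.81 = 16.62
C5: 0.67(2.41) - 1.0(5.94) = 1.61 - 5.94 = -4.33
C6: 1.0(2.41) + 0.75(6.40) + 0.75(13.01) + 0.6(4.23) = 2.41 + 4.80 + 9.76 + 2.54 = 19.51
The largest value is 19.51 kN/m from combination 6.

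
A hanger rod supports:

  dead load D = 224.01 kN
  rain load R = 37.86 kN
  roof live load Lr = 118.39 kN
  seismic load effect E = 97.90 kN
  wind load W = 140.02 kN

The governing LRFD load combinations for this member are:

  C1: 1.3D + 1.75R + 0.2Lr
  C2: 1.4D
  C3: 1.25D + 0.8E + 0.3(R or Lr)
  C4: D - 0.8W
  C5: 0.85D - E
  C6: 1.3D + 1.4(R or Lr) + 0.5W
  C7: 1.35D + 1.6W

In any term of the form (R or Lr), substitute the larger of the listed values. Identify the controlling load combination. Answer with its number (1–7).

Combination 6

(R or Lr) → Lr = 118.39 kN.
C1: 1.3(224.01) + 1.75(37.86) + 0.2(118.39) = 291.21 + 66.26 + 23.68 = 381.15
C2: 1.4(224.01) = 313.61
C3: 1.25(224.01) + 0.8(97.90) + 0.3(118.39) = 280.01 + 78.32 + 35.52 = 393.85
C4: 1.0(224.01) - 0.8(140.02) = 224.01 - 112.02 = 111.99
C5: 0.85(224.01) - 1.0(97.90) = 190.41 - 97.90 = 92.51
C6: 1.3(224.01) + 1.4(118.39) + 0.5(140.02) = 291.21 + 165.75 + 70.01 = 526.97
C7: 1.35(224.01) + 1.6(140.02) = 526.45
The largest value is 526.97 kN from combination 6.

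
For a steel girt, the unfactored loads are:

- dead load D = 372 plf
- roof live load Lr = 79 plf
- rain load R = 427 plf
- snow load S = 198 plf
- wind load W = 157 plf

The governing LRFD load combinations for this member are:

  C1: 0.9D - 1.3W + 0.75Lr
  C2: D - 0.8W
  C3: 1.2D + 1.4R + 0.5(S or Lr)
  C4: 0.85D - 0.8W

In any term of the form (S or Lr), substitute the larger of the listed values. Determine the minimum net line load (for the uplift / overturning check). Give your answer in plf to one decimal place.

190.0 plf

(S or Lr) → S = 198 plf.
C1: 0.9(372) - 1.3(157) + 0.75(79) = 190.0
C2: 1.0(372) - 0.8(157) = 246.4
C3: 1.2(372) + 1.4(427) + 0.5(198) = 1143.2
C4: 0.85(372) - 0.8(157) = 190.6
Combination 1 gives the minimum: 190.0 plf.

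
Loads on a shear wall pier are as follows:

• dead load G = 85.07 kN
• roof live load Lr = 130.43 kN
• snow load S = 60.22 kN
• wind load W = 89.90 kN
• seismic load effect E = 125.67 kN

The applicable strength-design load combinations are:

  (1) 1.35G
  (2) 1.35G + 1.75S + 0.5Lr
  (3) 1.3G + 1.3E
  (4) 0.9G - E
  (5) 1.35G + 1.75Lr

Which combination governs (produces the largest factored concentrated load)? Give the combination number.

(1) 1.35(85.07) = 114.84
(2) 1.35(85.07) + 1.75(60.22) + 0.5(130.43) = 285.44
(3) 1.3(85.07) + 1.3(125.67) = 110.59 + 163.37 = 273.96
(4) 0.9(85.07) - 1.0(125.67) = 76.56 - 125.67 = -49.11
(5) 1.35(85.07) + 1.75(130.43) = 343.10
The largest value is 343.10 kN from combination 5.

Combination 5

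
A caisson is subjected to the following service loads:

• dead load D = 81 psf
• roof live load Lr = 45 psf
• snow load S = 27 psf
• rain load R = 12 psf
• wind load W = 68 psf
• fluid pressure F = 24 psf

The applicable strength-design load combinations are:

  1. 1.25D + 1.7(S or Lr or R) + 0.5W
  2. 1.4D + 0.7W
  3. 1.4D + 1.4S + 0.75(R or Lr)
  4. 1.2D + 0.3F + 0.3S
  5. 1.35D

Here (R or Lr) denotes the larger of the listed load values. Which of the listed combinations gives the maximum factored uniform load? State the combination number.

Combination 1

(S or Lr or R) → Lr = 45 psf; (R or Lr) → Lr = 45 psf.
1. 1.25(81) + 1.7(45) + 0.5(68) = 101.25 + 76.50 + 34.00 = 211.75
2. 1.4(81) + 0.7(68) = 113.40 + 47.60 = 161.00
3. 1.4(81) + 1.4(27) + 0.75(45) = 113.40 + 37.80 + 33.75 = 184.95
4. 1.2(81) + 0.3(24) + 0.3(27) = 97.20 + 7.20 + 8.10 = 112.50
5. 1.35(81) = 109.35
The largest value is 211.75 psf from combination 1.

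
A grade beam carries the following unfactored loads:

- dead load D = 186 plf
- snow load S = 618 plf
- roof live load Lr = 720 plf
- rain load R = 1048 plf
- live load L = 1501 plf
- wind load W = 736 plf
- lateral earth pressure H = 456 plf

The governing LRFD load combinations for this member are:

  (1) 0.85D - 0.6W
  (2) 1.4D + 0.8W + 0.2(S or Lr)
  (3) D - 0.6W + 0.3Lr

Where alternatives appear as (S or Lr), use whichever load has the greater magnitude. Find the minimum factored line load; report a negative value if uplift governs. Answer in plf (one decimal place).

(S or Lr) → Lr = 720 plf.
(1) 0.85(186) - 0.6(736) = 158.1 - 441.6 = -283.5
(2) 1.4(186) + 0.8(736) + 0.2(720) = 260.4 + 588.8 + 144.0 = 993.2
(3) 1.0(186) - 0.6(736) + 0.3(720) = 186.0 - 441.6 + 216.0 = -39.6
Combination 1 gives the minimum: -283.5 plf.

-283.5 plf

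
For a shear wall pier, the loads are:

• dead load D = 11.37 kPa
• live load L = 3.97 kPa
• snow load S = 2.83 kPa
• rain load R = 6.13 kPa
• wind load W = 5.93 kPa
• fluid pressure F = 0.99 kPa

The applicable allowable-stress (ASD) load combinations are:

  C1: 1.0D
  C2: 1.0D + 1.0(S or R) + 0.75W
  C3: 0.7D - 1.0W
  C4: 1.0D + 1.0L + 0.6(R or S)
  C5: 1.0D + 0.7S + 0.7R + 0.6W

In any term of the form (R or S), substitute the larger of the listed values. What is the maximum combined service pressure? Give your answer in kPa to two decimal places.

21.95 kPa

(S or R) → R = 6.13 kPa; (R or S) → R = 6.13 kPa.
C1: 1.0(11.37) = 11.37
C2: 1.0(11.37) + 1.0(6.13) + 0.75(5.93) = 21.95
C3: 0.7(11.37) - 1.0(5.93) = 2.03
C4: 1.0(11.37) + 1.0(3.97) + 0.6(6.13) = 19.02
C5: 1.0(11.37) + 0.7(2.83) + 0.7(6.13) + 0.6(5.93) = 21.20
Maximum is from combination 2.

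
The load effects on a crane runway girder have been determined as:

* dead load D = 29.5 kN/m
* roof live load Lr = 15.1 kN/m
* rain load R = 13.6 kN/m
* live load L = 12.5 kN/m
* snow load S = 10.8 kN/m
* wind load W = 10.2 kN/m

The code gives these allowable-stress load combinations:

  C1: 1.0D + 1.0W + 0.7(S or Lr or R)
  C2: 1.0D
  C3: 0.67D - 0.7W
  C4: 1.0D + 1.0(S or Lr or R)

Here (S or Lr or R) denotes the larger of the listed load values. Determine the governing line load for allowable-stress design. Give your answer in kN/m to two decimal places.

(S or Lr or R) → Lr = 15.1 kN/m.
C1: 1.0(29.5) + 1.0(10.2) + 0.7(15.1) = 29.50 + 10.20 + 10.57 = 50.27
C2: 1.0(29.5) = 29.50
C3: 0.67(29.5) - 0.7(10.2) = 19.77 - 7.14 = 12.63
C4: 1.0(29.5) + 1.0(15.1) = 29.50 + 15.10 = 44.60
Combination 1 governs: w = 50.27 kN/m.

50.27 kN/m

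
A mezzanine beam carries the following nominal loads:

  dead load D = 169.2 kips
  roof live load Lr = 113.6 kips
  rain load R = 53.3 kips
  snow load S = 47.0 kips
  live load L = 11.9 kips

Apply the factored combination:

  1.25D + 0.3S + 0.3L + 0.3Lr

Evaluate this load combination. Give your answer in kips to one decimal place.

1.25(169.2) + 0.3(47.0) + 0.3(11.9) + 0.3(113.6) = 211.5 + 14.1 + 3.6 + 34.1 = 263.3
P_u = 263.3 kips.

263.3 kips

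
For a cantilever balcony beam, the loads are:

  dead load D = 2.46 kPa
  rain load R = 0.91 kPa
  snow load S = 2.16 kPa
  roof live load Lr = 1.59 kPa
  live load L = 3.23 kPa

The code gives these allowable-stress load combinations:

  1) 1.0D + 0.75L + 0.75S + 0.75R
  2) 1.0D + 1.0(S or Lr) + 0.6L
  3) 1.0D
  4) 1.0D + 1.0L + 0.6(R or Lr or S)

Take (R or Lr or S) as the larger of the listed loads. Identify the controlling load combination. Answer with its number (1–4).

(S or Lr) → S = 2.16 kPa; (R or Lr or S) → S = 2.16 kPa.
1) 1.0(2.46) + 0.75(3.23) + 0.75(2.16) + 0.75(0.91) = 7.19
2) 1.0(2.46) + 1.0(2.16) + 0.6(3.23) = 6.56
3) 1.0(2.46) = 2.46
4) 1.0(2.46) + 1.0(3.23) + 0.6(2.16) = 6.99
The largest value is 7.19 kPa from combination 1.

Combination 1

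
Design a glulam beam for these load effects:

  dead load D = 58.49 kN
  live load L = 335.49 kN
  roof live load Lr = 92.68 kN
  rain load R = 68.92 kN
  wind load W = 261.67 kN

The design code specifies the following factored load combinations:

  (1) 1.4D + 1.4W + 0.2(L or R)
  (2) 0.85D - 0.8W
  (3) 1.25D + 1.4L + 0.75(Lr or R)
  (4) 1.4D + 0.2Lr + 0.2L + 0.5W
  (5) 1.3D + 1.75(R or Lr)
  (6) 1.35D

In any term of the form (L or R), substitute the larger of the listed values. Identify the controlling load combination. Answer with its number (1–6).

(L or R) → L = 335.49 kN; (Lr or R) → Lr = 92.68 kN; (R or Lr) → Lr = 92.68 kN.
(1) 1.4(58.49) + 1.4(261.67) + 0.2(335.49) = 515.32
(2) 0.85(58.49) - 0.8(261.67) = 49.72 - 209.34 = -159.62
(3) 1.25(58.49) + 1.4(335.49) + 0.75(92.68) = 73.11 + 469.69 + 69.51 = 612.31
(4) 1.4(58.49) + 0.2(92.68) + 0.2(335.49) + 0.5(261.67) = 298.36
(5) 1.3(58.49) + 1.75(92.68) = 76.04 + 162.19 = 238.23
(6) 1.35(58.49) = 78.96
The largest value is 612.31 kN from combination 3.

Combination 3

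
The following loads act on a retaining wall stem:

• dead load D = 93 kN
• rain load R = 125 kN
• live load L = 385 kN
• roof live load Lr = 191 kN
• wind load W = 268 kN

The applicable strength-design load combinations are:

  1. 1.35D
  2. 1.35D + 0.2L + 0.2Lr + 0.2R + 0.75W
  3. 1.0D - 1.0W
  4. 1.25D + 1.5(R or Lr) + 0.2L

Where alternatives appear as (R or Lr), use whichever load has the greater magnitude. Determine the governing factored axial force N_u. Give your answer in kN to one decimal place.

479.8 kN

(R or Lr) → Lr = 191 kN.
1. 1.35(93) = 125.6
2. 1.35(93) + 0.2(385) + 0.2(191) + 0.2(125) + 0.75(268) = 466.8
3. 1.0(93) - 1.0(268) = -175.0
4. 1.25(93) + 1.5(191) + 0.2(385) = 479.8
Combination 4 governs: N_u = 479.8 kN.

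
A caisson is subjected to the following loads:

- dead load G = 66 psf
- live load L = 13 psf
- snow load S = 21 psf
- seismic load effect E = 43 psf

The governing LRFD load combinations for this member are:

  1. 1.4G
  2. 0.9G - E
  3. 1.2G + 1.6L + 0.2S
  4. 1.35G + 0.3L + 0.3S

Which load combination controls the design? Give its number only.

Combination 3

1. 1.4(66) = 92.40
2. 0.9(66) - 1.0(43) = 16.40
3. 1.2(66) + 1.6(13) + 0.2(21) = 104.20
4. 1.35(66) + 0.3(13) + 0.3(21) = 99.30
The largest value is 104.20 psf from combination 3.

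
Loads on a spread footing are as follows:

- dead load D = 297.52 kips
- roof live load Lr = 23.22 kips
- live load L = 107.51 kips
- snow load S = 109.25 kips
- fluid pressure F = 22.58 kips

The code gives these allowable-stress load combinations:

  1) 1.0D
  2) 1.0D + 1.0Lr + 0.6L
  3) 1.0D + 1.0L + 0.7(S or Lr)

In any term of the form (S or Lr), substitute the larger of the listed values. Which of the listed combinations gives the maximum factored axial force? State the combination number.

Combination 3

(S or Lr) → S = 109.25 kips.
1) 1.0(297.52) = 297.52
2) 1.0(297.52) + 1.0(23.22) + 0.6(107.51) = 297.52 + 23.22 + 64.51 = 385.25
3) 1.0(297.52) + 1.0(107.51) + 0.7(109.25) = 297.52 + 107.51 + 76.48 = 481.51
The largest value is 481.51 kips from combination 3.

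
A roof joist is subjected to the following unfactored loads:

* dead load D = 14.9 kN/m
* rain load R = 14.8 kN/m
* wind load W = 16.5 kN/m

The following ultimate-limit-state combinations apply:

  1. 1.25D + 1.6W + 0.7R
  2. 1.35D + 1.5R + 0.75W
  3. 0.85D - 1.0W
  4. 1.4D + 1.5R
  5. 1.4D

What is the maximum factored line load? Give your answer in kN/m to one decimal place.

1. 1.25(14.9) + 1.6(16.5) + 0.7(14.8) = 55.4
2. 1.35(14.9) + 1.5(14.8) + 0.75(16.5) = 54.7
3. 0.85(14.9) - 1.0(16.5) = -3.8
4. 1.4(14.9) + 1.5(14.8) = 43.1
5. 1.4(14.9) = 20.9
Combination 1 governs: w_u = 55.4 kN/m.

55.4 kN/m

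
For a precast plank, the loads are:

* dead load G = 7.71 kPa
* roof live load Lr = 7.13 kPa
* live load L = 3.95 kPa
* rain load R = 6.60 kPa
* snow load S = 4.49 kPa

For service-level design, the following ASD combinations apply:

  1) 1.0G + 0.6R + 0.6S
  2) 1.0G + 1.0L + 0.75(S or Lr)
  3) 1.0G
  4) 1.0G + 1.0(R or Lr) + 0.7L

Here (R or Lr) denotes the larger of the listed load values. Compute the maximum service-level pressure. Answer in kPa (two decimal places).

(S or Lr) → Lr = 7.13 kPa; (R or Lr) → Lr = 7.13 kPa.
1) 1.0(7.71) + 0.6(6.60) + 0.6(4.49) = 7.71 + 3.96 + 2.69 = 14.36
2) 1.0(7.71) + 1.0(3.95) + 0.75(7.13) = 7.71 + 3.95 + 5.35 = 17.01
3) 1.0(7.71) = 7.71
4) 1.0(7.71) + 1.0(7.13) + 0.7(3.95) = 7.71 + 7.13 + 2.77 = 17.61
Maximum is from combination 4.

17.61 kPa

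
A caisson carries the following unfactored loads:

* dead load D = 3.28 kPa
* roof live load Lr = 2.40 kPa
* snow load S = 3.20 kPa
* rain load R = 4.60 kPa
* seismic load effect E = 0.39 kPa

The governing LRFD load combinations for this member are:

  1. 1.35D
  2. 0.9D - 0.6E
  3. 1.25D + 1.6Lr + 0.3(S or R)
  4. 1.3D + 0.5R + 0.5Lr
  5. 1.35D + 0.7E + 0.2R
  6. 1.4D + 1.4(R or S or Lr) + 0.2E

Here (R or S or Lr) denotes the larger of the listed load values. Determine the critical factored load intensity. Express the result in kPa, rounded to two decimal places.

(S or R) → R = 4.60 kPa; (R or S or Lr) → R = 4.60 kPa.
1. 1.35(3.28) = 4.43
2. 0.9(3.28) - 0.6(0.39) = 2.95 - 0.23 = 2.72
3. 1.25(3.28) + 1.6(2.40) + 0.3(4.60) = 4.10 + 3.84 + 1.38 = 9.32
4. 1.3(3.28) + 0.5(4.60) + 0.5(2.40) = 4.26 + 2.30 + 1.20 = 7.76
5. 1.35(3.28) + 0.7(0.39) + 0.2(4.60) = 4.43 + 0.27 + 0.92 = 5.62
6. 1.4(3.28) + 1.4(4.60) + 0.2(0.39) = 4.59 + 6.44 + 0.08 = 11.11
Maximum is from combination 6.

11.11 kPa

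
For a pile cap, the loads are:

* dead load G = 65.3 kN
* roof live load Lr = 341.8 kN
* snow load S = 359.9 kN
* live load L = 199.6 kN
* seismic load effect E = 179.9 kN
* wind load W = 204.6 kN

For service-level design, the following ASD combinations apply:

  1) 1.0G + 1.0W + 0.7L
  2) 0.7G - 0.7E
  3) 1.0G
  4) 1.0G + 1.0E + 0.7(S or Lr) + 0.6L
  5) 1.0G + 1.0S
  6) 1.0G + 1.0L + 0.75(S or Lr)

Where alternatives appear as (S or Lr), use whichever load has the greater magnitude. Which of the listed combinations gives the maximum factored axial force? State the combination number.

(S or Lr) → S = 359.9 kN.
1) 1.0(65.3) + 1.0(204.6) + 0.7(199.6) = 409.6
2) 0.7(65.3) - 0.7(179.9) = -80.2
3) 1.0(65.3) = 65.3
4) 1.0(65.3) + 1.0(179.9) + 0.7(359.9) + 0.6(199.6) = 616.9
5) 1.0(65.3) + 1.0(359.9) = 425.2
6) 1.0(65.3) + 1.0(199.6) + 0.75(359.9) = 534.8
The largest value is 616.9 kN from combination 4.

Combination 4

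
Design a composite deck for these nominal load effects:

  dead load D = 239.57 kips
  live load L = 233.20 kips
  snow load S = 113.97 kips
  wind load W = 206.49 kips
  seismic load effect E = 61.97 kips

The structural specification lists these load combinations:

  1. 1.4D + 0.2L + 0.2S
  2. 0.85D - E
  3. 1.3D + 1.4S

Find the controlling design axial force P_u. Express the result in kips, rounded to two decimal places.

471.00 kips

1. 1.4(239.57) + 0.2(233.20) + 0.2(113.97) = 335.40 + 46.64 + 22.79 = 404.83
2. 0.85(239.57) - 1.0(61.97) = 203.63 - 61.97 = 141.66
3. 1.3(239.57) + 1.4(113.97) = 311.44 + 159.56 = 471.00
The controlling combination is 3, giving 471.00 kips.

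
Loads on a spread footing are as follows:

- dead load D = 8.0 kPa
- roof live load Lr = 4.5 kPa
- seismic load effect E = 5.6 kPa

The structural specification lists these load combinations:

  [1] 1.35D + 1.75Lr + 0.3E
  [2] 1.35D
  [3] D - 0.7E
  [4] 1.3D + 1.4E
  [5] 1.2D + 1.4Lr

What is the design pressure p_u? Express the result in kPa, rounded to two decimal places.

[1] 1.35(8.0) + 1.75(4.5) + 0.3(5.6) = 10.80 + 7.88 + 1.68 = 20.36
[2] 1.35(8.0) = 10.80
[3] 1.0(8.0) - 0.7(5.6) = 8.00 - 3.92 = 4.08
[4] 1.3(8.0) + 1.4(5.6) = 10.40 + 7.84 = 18.24
[5] 1.2(8.0) + 1.4(4.5) = 9.60 + 6.30 = 15.90
Combination 1 governs: p_u = 20.36 kPa.

20.36 kPa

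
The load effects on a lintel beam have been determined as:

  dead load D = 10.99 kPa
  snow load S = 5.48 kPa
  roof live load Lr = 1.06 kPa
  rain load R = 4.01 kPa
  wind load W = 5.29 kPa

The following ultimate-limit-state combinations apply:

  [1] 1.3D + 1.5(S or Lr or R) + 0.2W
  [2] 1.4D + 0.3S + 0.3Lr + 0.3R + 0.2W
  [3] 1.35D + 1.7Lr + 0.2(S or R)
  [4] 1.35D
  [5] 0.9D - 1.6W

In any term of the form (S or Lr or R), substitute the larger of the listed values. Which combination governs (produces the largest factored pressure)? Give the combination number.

(S or Lr or R) → S = 5.48 kPa; (S or R) → S = 5.48 kPa.
[1] 1.3(10.99) + 1.5(5.48) + 0.2(5.29) = 14.29 + 8.22 + 1.06 = 23.57
[2] 1.4(10.99) + 0.3(5.48) + 0.3(1.06) + 0.3(4.01) + 0.2(5.29) = 15.39 + 1.64 + 0.32 + 1.20 + 1.06 = 19.61
[3] 1.35(10.99) + 1.7(1.06) + 0.2(5.48) = 17.73
[4] 1.35(10.99) = 14.84
[5] 0.9(10.99) - 1.6(5.29) = 9.89 - 8.46 = 1.43
The largest value is 23.57 kPa from combination 1.

Combination 1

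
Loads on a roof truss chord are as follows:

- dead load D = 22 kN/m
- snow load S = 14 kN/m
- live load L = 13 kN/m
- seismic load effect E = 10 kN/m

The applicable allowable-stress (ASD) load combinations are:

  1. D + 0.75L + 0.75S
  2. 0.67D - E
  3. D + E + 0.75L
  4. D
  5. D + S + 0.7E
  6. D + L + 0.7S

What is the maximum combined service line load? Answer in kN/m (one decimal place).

44.8 kN/m

1. 1.0(22) + 0.75(13) + 0.75(14) = 22.0 + 9.8 + 10.5 = 42.3
2. 0.67(22) - 1.0(10) = 14.7 - 10.0 = 4.7
3. 1.0(22) + 1.0(10) + 0.75(13) = 22.0 + 10.0 + 9.8 = 41.8
4. 1.0(22) = 22.0
5. 1.0(22) + 1.0(14) + 0.7(10) = 22.0 + 14.0 + 7.0 = 43.0
6. 1.0(22) + 1.0(13) + 0.7(14) = 22.0 + 13.0 + 9.8 = 44.8
The controlling combination is 6, giving 44.8 kN/m.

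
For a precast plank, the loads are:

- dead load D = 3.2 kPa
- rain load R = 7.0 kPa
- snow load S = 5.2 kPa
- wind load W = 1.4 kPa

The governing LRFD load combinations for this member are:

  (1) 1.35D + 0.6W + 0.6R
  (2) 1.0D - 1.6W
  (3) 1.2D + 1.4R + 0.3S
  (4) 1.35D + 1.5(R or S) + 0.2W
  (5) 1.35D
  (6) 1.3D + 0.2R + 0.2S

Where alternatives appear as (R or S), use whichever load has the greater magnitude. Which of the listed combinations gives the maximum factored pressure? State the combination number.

Combination 3

(R or S) → R = 7.0 kPa.
(1) 1.35(3.2) + 0.6(1.4) + 0.6(7.0) = 4.32 + 0.84 + 4.20 = 9.36
(2) 1.0(3.2) - 1.6(1.4) = 3.20 - 2.24 = 0.96
(3) 1.2(3.2) + 1.4(7.0) + 0.3(5.2) = 3.84 + 9.80 + 1.56 = 15.20
(4) 1.35(3.2) + 1.5(7.0) + 0.2(1.4) = 4.32 + 10.50 + 0.28 = 15.10
(5) 1.35(3.2) = 4.32
(6) 1.3(3.2) + 0.2(7.0) + 0.2(5.2) = 4.16 + 1.40 + 1.04 = 6.60
The largest value is 15.20 kPa from combination 3.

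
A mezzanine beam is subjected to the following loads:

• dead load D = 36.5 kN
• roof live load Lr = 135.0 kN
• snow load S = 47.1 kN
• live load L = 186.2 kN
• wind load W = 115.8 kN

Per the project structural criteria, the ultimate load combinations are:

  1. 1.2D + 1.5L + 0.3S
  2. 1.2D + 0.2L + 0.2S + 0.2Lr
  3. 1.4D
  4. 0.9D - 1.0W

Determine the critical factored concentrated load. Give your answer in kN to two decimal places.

1. 1.2(36.5) + 1.5(186.2) + 0.3(47.1) = 43.80 + 279.30 + 14.13 = 337.23
2. 1.2(36.5) + 0.2(186.2) + 0.2(47.1) + 0.2(135.0) = 43.80 + 37.24 + 9.42 + 27.00 = 117.46
3. 1.4(36.5) = 51.10
4. 0.9(36.5) - 1.0(115.8) = 32.85 - 115.80 = -82.95
Maximum is from combination 1.

337.23 kN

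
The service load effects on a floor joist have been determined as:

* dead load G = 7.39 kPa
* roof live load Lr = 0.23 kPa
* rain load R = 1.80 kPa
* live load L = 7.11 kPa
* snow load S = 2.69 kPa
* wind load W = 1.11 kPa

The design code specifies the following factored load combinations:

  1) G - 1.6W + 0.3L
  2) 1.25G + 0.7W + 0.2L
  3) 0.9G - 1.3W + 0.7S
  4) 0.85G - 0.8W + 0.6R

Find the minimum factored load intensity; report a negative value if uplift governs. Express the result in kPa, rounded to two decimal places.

1) 1.0(7.39) - 1.6(1.11) + 0.3(7.11) = 7.75
2) 1.25(7.39) + 0.7(1.11) + 0.2(7.11) = 9.24 + 0.78 + 1.42 = 11.44
3) 0.9(7.39) - 1.3(1.11) + 0.7(2.69) = 6.65 - 1.44 + 1.88 = 7.09
4) 0.85(7.39) - 0.8(1.11) + 0.6(1.80) = 6.28 - 0.89 + 1.08 = 6.47
Combination 4 gives the minimum: 6.47 kPa.

6.47 kPa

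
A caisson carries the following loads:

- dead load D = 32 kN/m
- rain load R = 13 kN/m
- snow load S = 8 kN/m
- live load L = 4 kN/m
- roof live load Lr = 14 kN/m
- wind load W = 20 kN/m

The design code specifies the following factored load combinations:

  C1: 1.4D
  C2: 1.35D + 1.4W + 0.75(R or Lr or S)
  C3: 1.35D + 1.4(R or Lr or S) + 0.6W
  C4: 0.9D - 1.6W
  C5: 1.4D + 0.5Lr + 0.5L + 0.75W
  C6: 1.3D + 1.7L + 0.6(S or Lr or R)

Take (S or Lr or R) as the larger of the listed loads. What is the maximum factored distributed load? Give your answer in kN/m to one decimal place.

81.7 kN/m

(R or Lr or S) → Lr = 14 kN/m; (S or Lr or R) → Lr = 14 kN/m.
C1: 1.4(32) = 44.8
C2: 1.35(32) + 1.4(20) + 0.75(14) = 43.2 + 28.0 + 10.5 = 81.7
C3: 1.35(32) + 1.4(14) + 0.6(20) = 43.2 + 19.6 + 12.0 = 74.8
C4: 0.9(32) - 1.6(20) = 28.8 - 32.0 = -3.2
C5: 1.4(32) + 0.5(14) + 0.5(4) + 0.75(20) = 44.8 + 7.0 + 2.0 + 15.0 = 68.8
C6: 1.3(32) + 1.7(4) + 0.6(14) = 41.6 + 6.8 + 8.4 = 56.8
Maximum is from combination 2.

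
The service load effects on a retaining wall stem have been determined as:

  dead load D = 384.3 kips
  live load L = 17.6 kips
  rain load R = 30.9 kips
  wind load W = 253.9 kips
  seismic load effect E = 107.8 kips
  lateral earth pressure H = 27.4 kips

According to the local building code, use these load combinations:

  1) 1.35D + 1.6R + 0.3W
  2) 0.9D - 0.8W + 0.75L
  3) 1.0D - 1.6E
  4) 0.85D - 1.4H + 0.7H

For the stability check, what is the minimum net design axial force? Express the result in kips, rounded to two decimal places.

155.95 kips

1) 1.35(384.3) + 1.6(30.9) + 0.3(253.9) = 518.81 + 49.44 + 76.17 = 644.42
2) 0.9(384.3) - 0.8(253.9) + 0.75(17.6) = 345.87 - 203.12 + 13.20 = 155.95
3) 1.0(384.3) - 1.6(107.8) = 384.30 - 172.48 = 211.82
4) 0.85(384.3) - 1.4(27.4) + 0.7(27.4) = 326.66 - 38.36 + 19.18 = 307.48
Combination 2 gives the minimum: 155.95 kips.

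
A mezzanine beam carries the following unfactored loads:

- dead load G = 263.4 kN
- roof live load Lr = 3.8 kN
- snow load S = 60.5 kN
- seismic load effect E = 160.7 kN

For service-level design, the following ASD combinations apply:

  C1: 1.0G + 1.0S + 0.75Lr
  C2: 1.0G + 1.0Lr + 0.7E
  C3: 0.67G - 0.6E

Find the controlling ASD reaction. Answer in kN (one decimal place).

C1: 1.0(263.4) + 1.0(60.5) + 0.75(3.8) = 263.4 + 60.5 + 2.9 = 326.8
C2: 1.0(263.4) + 1.0(3.8) + 0.7(160.7) = 263.4 + 3.8 + 112.5 = 379.7
C3: 0.67(263.4) - 0.6(160.7) = 176.5 - 96.4 = 80.1
Maximum is from combination 2.

379.7 kN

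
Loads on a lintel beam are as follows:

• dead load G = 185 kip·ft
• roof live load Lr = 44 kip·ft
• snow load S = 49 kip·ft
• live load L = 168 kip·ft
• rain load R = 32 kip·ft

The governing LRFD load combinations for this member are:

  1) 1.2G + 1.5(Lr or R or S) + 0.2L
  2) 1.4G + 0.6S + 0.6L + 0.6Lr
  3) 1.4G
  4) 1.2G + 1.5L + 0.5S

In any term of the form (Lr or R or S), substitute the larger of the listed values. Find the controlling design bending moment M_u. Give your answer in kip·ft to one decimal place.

498.5 kip·ft

(Lr or R or S) → S = 49 kip·ft.
1) 1.2(185) + 1.5(49) + 0.2(168) = 222.0 + 73.5 + 33.6 = 329.1
2) 1.4(185) + 0.6(49) + 0.6(168) + 0.6(44) = 259.0 + 29.4 + 100.8 + 26.4 = 415.6
3) 1.4(185) = 259.0
4) 1.2(185) + 1.5(168) + 0.5(49) = 222.0 + 252.0 + 24.5 = 498.5
The controlling combination is 4, giving 498.5 kip·ft.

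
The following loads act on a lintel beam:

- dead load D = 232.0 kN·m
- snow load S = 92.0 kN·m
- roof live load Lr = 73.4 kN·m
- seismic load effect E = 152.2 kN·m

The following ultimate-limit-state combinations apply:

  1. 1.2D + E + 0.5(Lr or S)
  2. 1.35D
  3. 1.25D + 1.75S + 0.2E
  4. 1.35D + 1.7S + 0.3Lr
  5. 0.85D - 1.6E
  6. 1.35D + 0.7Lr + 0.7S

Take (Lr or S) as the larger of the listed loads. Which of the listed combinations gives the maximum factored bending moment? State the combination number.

(Lr or S) → S = 92.0 kN·m.
1. 1.2(232.0) + 1.0(152.2) + 0.5(92.0) = 278.4 + 152.2 + 46.0 = 476.6
2. 1.35(232.0) = 313.2
3. 1.25(232.0) + 1.75(92.0) + 0.2(152.2) = 290.0 + 161.0 + 30.4 = 481.4
4. 1.35(232.0) + 1.7(92.0) + 0.3(73.4) = 313.2 + 156.4 + 22.0 = 491.6
5. 0.85(232.0) - 1.6(152.2) = 197.2 - 243.5 = -46.3
6. 1.35(232.0) + 0.7(73.4) + 0.7(92.0) = 313.2 + 51.4 + 64.4 = 429.0
The largest value is 491.6 kN·m from combination 4.

Combination 4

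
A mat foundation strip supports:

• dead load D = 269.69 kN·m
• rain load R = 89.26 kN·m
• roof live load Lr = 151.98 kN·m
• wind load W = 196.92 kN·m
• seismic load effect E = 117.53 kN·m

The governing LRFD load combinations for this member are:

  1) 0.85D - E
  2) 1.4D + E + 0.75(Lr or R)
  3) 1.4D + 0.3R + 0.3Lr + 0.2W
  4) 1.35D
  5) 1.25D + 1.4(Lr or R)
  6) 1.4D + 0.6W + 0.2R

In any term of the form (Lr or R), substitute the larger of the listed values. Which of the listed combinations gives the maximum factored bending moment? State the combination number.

Combination 2

(Lr or R) → Lr = 151.98 kN·m.
1) 0.85(269.69) - 1.0(117.53) = 111.71
2) 1.4(269.69) + 1.0(117.53) + 0.75(151.98) = 609.08
3) 1.4(269.69) + 0.3(89.26) + 0.3(151.98) + 0.2(196.92) = 489.32
4) 1.35(269.69) = 364.08
5) 1.25(269.69) + 1.4(151.98) = 549.88
6) 1.4(269.69) + 0.6(196.92) + 0.2(89.26) = 513.57
The largest value is 609.08 kN·m from combination 2.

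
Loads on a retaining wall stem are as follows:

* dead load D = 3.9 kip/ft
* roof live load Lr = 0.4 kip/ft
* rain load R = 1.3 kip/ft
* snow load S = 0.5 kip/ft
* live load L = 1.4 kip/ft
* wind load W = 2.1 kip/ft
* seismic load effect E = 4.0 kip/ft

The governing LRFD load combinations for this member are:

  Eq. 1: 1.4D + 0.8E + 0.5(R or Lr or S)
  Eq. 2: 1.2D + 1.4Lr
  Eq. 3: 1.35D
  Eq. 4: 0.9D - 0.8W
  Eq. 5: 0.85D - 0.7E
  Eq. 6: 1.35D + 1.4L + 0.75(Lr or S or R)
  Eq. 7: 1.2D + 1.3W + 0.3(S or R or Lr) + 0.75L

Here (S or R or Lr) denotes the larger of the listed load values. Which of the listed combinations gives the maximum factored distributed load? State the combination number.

(R or Lr or S) → R = 1.3 kip/ft; (Lr or S or R) → R = 1.3 kip/ft; (S or R or Lr) → R = 1.3 kip/ft.
Eq. 1: 1.4(3.9) + 0.8(4.0) + 0.5(1.3) = 9.3
Eq. 2: 1.2(3.9) + 1.4(0.4) = 5.2
Eq. 3: 1.35(3.9) = 5.3
Eq. 4: 0.9(3.9) - 0.8(2.1) = 3.5 - 1.7 = 1.8
Eq. 5: 0.85(3.9) - 0.7(4.0) = 3.3 - 2.8 = 0.5
Eq. 6: 1.35(3.9) + 1.4(1.4) + 0.75(1.3) = 8.2
Eq. 7: 1.2(3.9) + 1.3(2.1) + 0.3(1.3) + 0.75(1.4) = 4.7 + 2.7 + 0.4 + 1.1 = 8.9
The largest value is 9.3 kip/ft from combination 1.

Combination 1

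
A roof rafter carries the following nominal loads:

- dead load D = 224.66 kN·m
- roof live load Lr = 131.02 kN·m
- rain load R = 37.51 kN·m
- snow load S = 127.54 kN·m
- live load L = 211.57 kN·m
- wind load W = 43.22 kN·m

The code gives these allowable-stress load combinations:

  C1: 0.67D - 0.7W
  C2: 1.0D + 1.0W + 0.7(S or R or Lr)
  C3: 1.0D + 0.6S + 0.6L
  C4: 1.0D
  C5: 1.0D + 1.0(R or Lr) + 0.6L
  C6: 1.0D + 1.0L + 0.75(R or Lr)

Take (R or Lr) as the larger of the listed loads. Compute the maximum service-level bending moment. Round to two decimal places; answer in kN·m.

(S or R or Lr) → Lr = 131.02 kN·m; (R or Lr) → Lr = 131.02 kN·m.
C1: 0.67(224.66) - 0.7(43.22) = 150.52 - 30.25 = 120.27
C2: 1.0(224.66) + 1.0(43.22) + 0.7(131.02) = 224.66 + 43.22 + 91.71 = 359.59
C3: 1.0(224.66) + 0.6(127.54) + 0.6(211.57) = 428.13
C4: 1.0(224.66) = 224.66
C5: 1.0(224.66) + 1.0(131.02) + 0.6(211.57) = 224.66 + 131.02 + 126.94 = 482.62
C6: 1.0(224.66) + 1.0(211.57) + 0.75(131.02) = 224.66 + 211.57 + 98.27 = 534.50
Combination 6 governs: M = 534.50 kN·m.

534.50 kN·m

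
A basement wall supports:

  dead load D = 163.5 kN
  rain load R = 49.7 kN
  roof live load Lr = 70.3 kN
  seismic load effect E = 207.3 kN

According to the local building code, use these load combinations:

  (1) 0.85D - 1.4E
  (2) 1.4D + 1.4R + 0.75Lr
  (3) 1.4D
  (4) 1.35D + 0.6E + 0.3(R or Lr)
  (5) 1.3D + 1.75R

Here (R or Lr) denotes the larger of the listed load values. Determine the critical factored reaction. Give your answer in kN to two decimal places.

(R or Lr) → Lr = 70.3 kN.
(1) 0.85(163.5) - 1.4(207.3) = -151.25
(2) 1.4(163.5) + 1.4(49.7) + 0.75(70.3) = 228.90 + 69.58 + 52.73 = 351.21
(3) 1.4(163.5) = 228.90
(4) 1.35(163.5) + 0.6(207.3) + 0.3(70.3) = 220.73 + 124.38 + 21.09 = 366.20
(5) 1.3(163.5) + 1.75(49.7) = 212.55 + 86.98 = 299.53
Maximum is from combination 4.

366.20 kN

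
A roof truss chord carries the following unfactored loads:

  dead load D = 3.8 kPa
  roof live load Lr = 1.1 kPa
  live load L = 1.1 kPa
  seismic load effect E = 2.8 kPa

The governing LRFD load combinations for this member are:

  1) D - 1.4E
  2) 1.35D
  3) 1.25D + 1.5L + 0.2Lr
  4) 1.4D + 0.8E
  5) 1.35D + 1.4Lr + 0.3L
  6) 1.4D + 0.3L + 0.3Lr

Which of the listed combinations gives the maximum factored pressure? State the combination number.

Combination 4

1) 1.0(3.8) - 1.4(2.8) = -0.1
2) 1.35(3.8) = 5.1
3) 1.25(3.8) + 1.5(1.1) + 0.2(1.1) = 6.6
4) 1.4(3.8) + 0.8(2.8) = 7.6
5) 1.35(3.8) + 1.4(1.1) + 0.3(1.1) = 7.0
6) 1.4(3.8) + 0.3(1.1) + 0.3(1.1) = 6.0
The largest value is 7.6 kPa from combination 4.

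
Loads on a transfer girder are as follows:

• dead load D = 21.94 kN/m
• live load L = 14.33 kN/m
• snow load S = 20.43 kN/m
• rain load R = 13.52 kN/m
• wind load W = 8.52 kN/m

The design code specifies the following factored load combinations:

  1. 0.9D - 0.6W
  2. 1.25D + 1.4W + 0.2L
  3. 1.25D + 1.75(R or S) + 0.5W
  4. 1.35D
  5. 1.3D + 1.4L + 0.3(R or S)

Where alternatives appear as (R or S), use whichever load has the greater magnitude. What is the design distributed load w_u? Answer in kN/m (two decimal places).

(R or S) → S = 20.43 kN/m.
1. 0.9(21.94) - 0.6(8.52) = 14.63
2. 1.25(21.94) + 1.4(8.52) + 0.2(14.33) = 42.22
3. 1.25(21.94) + 1.75(20.43) + 0.5(8.52) = 67.44
4. 1.35(21.94) = 29.62
5. 1.3(21.94) + 1.4(14.33) + 0.3(20.43) = 54.71
The controlling combination is 3, giving 67.44 kN/m.

67.44 kN/m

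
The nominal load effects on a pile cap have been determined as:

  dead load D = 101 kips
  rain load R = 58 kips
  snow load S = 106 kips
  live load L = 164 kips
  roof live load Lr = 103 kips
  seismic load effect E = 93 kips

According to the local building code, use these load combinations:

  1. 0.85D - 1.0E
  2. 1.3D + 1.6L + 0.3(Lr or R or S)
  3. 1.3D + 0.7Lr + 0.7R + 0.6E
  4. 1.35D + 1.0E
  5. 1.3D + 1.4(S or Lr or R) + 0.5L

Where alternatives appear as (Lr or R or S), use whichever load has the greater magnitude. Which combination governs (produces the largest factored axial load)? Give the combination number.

(Lr or R or S) → S = 106 kips; (S or Lr or R) → S = 106 kips.
1. 0.85(101) - 1.0(93) = 85.85 - 93.00 = -7.15
2. 1.3(101) + 1.6(164) + 0.3(106) = 131.30 + 262.40 + 31.80 = 425.50
3. 1.3(101) + 0.7(103) + 0.7(58) + 0.6(93) = 131.30 + 72.10 + 40.60 + 55.80 = 299.80
4. 1.35(101) + 1.0(93) = 136.35 + 93.00 = 229.35
5. 1.3(101) + 1.4(106) + 0.5(164) = 131.30 + 148.40 + 82.00 = 361.70
The largest value is 425.50 kips from combination 2.

Combination 2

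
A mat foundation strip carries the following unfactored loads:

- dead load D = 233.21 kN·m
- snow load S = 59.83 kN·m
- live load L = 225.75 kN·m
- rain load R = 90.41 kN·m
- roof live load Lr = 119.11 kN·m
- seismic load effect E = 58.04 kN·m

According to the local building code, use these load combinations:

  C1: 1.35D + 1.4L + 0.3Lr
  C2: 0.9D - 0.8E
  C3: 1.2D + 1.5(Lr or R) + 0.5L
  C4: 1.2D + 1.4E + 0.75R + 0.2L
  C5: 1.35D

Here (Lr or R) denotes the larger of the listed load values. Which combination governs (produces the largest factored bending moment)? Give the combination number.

Combination 1

(Lr or R) → Lr = 119.11 kN·m.
C1: 1.35(233.21) + 1.4(225.75) + 0.3(119.11) = 666.62
C2: 0.9(233.21) - 0.8(58.04) = 163.46
C3: 1.2(233.21) + 1.5(119.11) + 0.5(225.75) = 571.39
C4: 1.2(233.21) + 1.4(58.04) + 0.75(90.41) + 0.2(225.75) = 474.07
C5: 1.35(233.21) = 314.83
The largest value is 666.62 kN·m from combination 1.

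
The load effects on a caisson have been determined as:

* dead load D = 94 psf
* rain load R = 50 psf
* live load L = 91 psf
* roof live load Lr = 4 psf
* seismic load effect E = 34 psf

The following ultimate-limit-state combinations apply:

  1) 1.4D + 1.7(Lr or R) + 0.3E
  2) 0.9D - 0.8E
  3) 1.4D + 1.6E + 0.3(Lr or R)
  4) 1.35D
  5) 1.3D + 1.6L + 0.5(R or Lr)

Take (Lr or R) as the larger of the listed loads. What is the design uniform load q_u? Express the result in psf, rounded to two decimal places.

(Lr or R) → R = 50 psf; (R or Lr) → R = 50 psf.
1) 1.4(94) + 1.7(50) + 0.3(34) = 131.60 + 85.00 + 10.20 = 226.80
2) 0.9(94) - 0.8(34) = 84.60 - 27.20 = 57.40
3) 1.4(94) + 1.6(34) + 0.3(50) = 131.60 + 54.40 + 15.00 = 201.00
4) 1.35(94) = 126.90
5) 1.3(94) + 1.6(91) + 0.5(50) = 122.20 + 145.60 + 25.00 = 292.80
Maximum is from combination 5.

292.80 psf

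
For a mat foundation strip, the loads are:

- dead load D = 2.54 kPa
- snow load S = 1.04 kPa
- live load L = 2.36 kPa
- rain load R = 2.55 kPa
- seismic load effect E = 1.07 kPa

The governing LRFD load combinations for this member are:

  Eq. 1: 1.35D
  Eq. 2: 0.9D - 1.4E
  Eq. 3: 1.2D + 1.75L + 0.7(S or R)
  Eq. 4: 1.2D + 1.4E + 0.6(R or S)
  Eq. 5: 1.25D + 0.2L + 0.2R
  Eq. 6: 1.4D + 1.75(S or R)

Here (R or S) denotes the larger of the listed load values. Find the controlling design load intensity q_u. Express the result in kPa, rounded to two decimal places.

(S or R) → R = 2.55 kPa; (R or S) → R = 2.55 kPa.
Eq. 1: 1.35(2.54) = 3.43
Eq. 2: 0.9(2.54) - 1.4(1.07) = 2.29 - 1.50 = 0.79
Eq. 3: 1.2(2.54) + 1.75(2.36) + 0.7(2.55) = 8.96
Eq. 4: 1.2(2.54) + 1.4(1.07) + 0.6(2.55) = 3.05 + 1.50 + 1.53 = 6.08
Eq. 5: 1.25(2.54) + 0.2(2.36) + 0.2(2.55) = 3.18 + 0.47 + 0.51 = 4.16
Eq. 6: 1.4(2.54) + 1.75(2.55) = 3.56 + 4.46 = 8.02
Combination 3 governs: q_u = 8.96 kPa.

8.96 kPa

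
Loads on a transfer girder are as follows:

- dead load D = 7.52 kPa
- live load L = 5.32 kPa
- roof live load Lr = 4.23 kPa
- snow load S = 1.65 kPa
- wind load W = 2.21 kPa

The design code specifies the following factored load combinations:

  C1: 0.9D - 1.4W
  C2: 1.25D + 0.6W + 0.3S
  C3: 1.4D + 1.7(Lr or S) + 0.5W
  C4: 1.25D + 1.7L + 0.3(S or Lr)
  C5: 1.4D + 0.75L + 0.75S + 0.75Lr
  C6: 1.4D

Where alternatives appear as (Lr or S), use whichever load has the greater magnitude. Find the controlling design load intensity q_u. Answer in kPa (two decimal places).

19.71 kPa

(Lr or S) → Lr = 4.23 kPa; (S or Lr) → Lr = 4.23 kPa.
C1: 0.9(7.52) - 1.4(2.21) = 3.67
C2: 1.25(7.52) + 0.6(2.21) + 0.3(1.65) = 11.22
C3: 1.4(7.52) + 1.7(4.23) + 0.5(2.21) = 18.82
C4: 1.25(7.52) + 1.7(5.32) + 0.3(4.23) = 9.40 + 9.04 + 1.27 = 19.71
C5: 1.4(7.52) + 0.75(5.32) + 0.75(1.65) + 0.75(4.23) = 10.53 + 3.99 + 1.24 + 3.17 = 18.93
C6: 1.4(7.52) = 10.53
The controlling combination is 4, giving 19.71 kPa.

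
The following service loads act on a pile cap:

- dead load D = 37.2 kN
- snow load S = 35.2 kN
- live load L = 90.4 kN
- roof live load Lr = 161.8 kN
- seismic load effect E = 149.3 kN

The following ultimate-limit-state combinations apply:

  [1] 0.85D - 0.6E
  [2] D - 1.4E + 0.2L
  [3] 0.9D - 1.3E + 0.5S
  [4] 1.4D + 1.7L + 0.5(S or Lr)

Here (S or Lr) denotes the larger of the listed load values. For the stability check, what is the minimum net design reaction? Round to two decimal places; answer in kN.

-153.74 kN

(S or Lr) → Lr = 161.8 kN.
[1] 0.85(37.2) - 0.6(149.3) = -57.96
[2] 1.0(37.2) - 1.4(149.3) + 0.2(90.4) = -153.74
[3] 0.9(37.2) - 1.3(149.3) + 0.5(35.2) = -143.01
[4] 1.4(37.2) + 1.7(90.4) + 0.5(161.8) = 286.66
Combination 2 gives the minimum: -153.74 kN.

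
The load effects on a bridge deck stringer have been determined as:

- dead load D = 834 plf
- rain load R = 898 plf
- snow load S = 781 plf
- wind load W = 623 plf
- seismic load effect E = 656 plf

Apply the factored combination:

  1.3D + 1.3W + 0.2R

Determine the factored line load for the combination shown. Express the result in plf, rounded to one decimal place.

2073.7 plf

1.3(834) + 1.3(623) + 0.2(898) = 1084.2 + 809.9 + 179.6 = 2073.7
w_u = 2073.7 plf.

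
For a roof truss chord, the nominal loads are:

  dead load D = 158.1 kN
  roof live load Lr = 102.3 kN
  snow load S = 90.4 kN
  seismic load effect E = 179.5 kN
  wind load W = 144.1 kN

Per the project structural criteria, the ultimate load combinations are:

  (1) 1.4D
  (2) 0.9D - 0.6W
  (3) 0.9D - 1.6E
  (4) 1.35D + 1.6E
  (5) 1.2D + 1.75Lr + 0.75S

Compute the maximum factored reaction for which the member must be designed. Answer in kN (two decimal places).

(1) 1.4(158.1) = 221.34
(2) 0.9(158.1) - 0.6(144.1) = 55.83
(3) 0.9(158.1) - 1.6(179.5) = -144.91
(4) 1.35(158.1) + 1.6(179.5) = 500.64
(5) 1.2(158.1) + 1.75(102.3) + 0.75(90.4) = 436.55
Combination 4 governs: V_u = 500.64 kN.

500.64 kN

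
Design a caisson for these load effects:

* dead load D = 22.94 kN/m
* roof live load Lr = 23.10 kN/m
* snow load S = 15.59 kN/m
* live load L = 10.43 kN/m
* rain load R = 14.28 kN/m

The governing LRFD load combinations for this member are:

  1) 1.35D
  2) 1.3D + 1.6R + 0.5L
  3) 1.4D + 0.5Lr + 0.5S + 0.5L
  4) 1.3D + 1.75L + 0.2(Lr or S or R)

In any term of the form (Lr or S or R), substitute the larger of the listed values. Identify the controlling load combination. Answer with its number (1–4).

(Lr or S or R) → Lr = 23.10 kN/m.
1) 1.35(22.94) = 30.97
2) 1.3(22.94) + 1.6(14.28) + 0.5(10.43) = 29.82 + 22.85 + 5.22 = 57.89
3) 1.4(22.94) + 0.5(23.10) + 0.5(15.59) + 0.5(10.43) = 56.68
4) 1.3(22.94) + 1.75(10.43) + 0.2(23.10) = 29.82 + 18.25 + 4.62 = 52.69
The largest value is 57.89 kN/m from combination 2.

Combination 2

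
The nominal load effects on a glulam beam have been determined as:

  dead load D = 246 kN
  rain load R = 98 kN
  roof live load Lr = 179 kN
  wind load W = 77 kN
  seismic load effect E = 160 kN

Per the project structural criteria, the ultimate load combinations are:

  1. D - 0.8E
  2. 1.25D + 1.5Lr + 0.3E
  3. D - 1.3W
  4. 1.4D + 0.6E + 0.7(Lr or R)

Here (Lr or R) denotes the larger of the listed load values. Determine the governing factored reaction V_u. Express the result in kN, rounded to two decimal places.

(Lr or R) → Lr = 179 kN.
1. 1.0(246) - 0.8(160) = 246.00 - 128.00 = 118.00
2. 1.25(246) + 1.5(179) + 0.3(160) = 307.50 + 268.50 + 48.00 = 624.00
3. 1.0(246) - 1.3(77) = 246.00 - 100.10 = 145.90
4. 1.4(246) + 0.6(160) + 0.7(179) = 344.40 + 96.00 + 125.30 = 565.70
Maximum is from combination 2.

624.00 kN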